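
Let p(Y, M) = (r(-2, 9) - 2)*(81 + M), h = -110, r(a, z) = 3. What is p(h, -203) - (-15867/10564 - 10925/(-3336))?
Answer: -7845221/63384 ≈ -123.77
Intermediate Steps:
p(Y, M) = 81 + M (p(Y, M) = (3 - 2)*(81 + M) = 1*(81 + M) = 81 + M)
p(h, -203) - (-15867/10564 - 10925/(-3336)) = (81 - 203) - (-15867/10564 - 10925/(-3336)) = -122 - (-15867*1/10564 - 10925*(-1/3336)) = -122 - (-15867/10564 + 10925/3336) = -122 - 1*112373/63384 = -122 - 112373/63384 = -7845221/63384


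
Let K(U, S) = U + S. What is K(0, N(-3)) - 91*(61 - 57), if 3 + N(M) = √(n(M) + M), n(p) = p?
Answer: -367 + I*√6 ≈ -367.0 + 2.4495*I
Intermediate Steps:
N(M) = -3 + √2*√M (N(M) = -3 + √(M + M) = -3 + √(2*M) = -3 + √2*√M)
K(U, S) = S + U
K(0, N(-3)) - 91*(61 - 57) = ((-3 + √2*√(-3)) + 0) - 91*(61 - 57) = ((-3 + √2*(I*√3)) + 0) - 91*4 = ((-3 + I*√6) + 0) - 364 = (-3 + I*√6) - 364 = -367 + I*√6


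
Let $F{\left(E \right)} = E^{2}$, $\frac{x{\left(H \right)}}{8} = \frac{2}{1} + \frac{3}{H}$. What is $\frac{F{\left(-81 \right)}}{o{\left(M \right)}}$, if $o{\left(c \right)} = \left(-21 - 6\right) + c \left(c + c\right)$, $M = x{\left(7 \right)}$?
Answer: $\frac{321489}{35669} \approx 9.0131$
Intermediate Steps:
$x{\left(H \right)} = 16 + \frac{24}{H}$ ($x{\left(H \right)} = 8 \left(\frac{2}{1} + \frac{3}{H}\right) = 8 \left(2 \cdot 1 + \frac{3}{H}\right) = 8 \left(2 + \frac{3}{H}\right) = 16 + \frac{24}{H}$)
$M = \frac{136}{7}$ ($M = 16 + \frac{24}{7} = \frac{136}{7} \approx 19.429$)
$o{\left(c \right)} = -27 + 2 c^{2}$ ($o{\left(c \right)} = -27 + c 2 c = -27 + 2 c^{2}$)
$\frac{F{\left(-81 \right)}}{o{\left(M \right)}} = \frac{\left(-81\right)^{2}}{-27 + 2 \left(\frac{136}{7}\right)^{2}} = \frac{6561}{-27 + 2 \cdot \frac{18496}{49}} = \frac{6561}{-27 + \frac{36992}{49}} = \frac{6561}{\frac{35669}{49}} = 6561 \cdot \frac{49}{35669} = \frac{321489}{35669}$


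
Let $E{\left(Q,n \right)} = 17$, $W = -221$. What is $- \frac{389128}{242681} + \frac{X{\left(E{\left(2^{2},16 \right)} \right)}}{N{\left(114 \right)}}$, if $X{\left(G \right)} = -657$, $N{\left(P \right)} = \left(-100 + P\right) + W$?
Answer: $\frac{8765769}{5581663} \approx 1.5705$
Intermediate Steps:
$N{\left(P \right)} = -321 + P$ ($N{\left(P \right)} = \left(-100 + P\right) - 221 = -321 + P$)
$- \frac{389128}{242681} + \frac{X{\left(E{\left(2^{2},16 \right)} \right)}}{N{\left(114 \right)}} = - \frac{389128}{242681} - \frac{657}{-321 + 114} = \left(-389128\right) \frac{1}{242681} - \frac{657}{-207} = - \frac{389128}{242681} - - \frac{73}{23} = - \frac{389128}{242681} + \frac{73}{23} = \frac{8765769}{5581663}$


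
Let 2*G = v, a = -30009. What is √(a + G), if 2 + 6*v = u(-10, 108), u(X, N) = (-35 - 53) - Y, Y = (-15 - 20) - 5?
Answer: I*√1080474/6 ≈ 173.24*I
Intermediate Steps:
Y = -40 (Y = -35 - 5 = -40)
u(X, N) = -48 (u(X, N) = (-35 - 53) - 1*(-40) = -88 + 40 = -48)
v = -25/3 (v = -⅓ + (⅙)*(-48) = -⅓ - 8 = -25/3 ≈ -8.3333)
G = -25/6 (G = (½)*(-25/3) = -25/6 ≈ -4.1667)
√(a + G) = √(-30009 - 25/6) = √(-180079/6) = I*√1080474/6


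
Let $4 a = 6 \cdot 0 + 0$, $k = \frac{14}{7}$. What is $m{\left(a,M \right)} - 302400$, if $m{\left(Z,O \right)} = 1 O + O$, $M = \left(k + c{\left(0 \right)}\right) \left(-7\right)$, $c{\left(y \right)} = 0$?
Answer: $-302428$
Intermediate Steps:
$k = 2$ ($k = 14 \cdot \frac{1}{7} = 2$)
$M = -14$ ($M = \left(2 + 0\right) \left(-7\right) = 2 \left(-7\right) = -14$)
$a = 0$ ($a = \frac{6 \cdot 0 + 0}{4} = \frac{0 + 0}{4} = \frac{1}{4} \cdot 0 = 0$)
$m{\left(Z,O \right)} = 2 O$ ($m{\left(Z,O \right)} = O + O = 2 O$)
$m{\left(a,M \right)} - 302400 = 2 \left(-14\right) - 302400 = -28 - 302400 = -302428$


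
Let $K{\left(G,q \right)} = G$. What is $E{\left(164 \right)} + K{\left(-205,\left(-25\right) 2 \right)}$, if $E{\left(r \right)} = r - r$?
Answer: $-205$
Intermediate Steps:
$E{\left(r \right)} = 0$
$E{\left(164 \right)} + K{\left(-205,\left(-25\right) 2 \right)} = 0 - 205 = -205$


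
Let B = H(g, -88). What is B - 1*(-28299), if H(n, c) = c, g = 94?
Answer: 28211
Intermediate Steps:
B = -88
B - 1*(-28299) = -88 - 1*(-28299) = -88 + 28299 = 28211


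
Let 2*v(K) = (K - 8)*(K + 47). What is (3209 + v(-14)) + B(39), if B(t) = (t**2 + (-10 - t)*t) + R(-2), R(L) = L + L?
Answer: 2452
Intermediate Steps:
R(L) = 2*L
v(K) = (-8 + K)*(47 + K)/2 (v(K) = ((K - 8)*(K + 47))/2 = ((-8 + K)*(47 + K))/2 = (-8 + K)*(47 + K)/2)
B(t) = -4 + t**2 + t*(-10 - t) (B(t) = (t**2 + (-10 - t)*t) + 2*(-2) = (t**2 + t*(-10 - t)) - 4 = -4 + t**2 + t*(-10 - t))
(3209 + v(-14)) + B(39) = (3209 + (-188 + (1/2)*(-14)**2 + (39/2)*(-14))) + (-4 - 10*39) = (3209 + (-188 + (1/2)*196 - 273)) + (-4 - 390) = (3209 + (-188 + 98 - 273)) - 394 = (3209 - 363) - 394 = 2846 - 394 = 2452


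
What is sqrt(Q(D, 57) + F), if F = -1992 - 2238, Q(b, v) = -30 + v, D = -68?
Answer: 3*I*sqrt(467) ≈ 64.831*I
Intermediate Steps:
F = -4230
sqrt(Q(D, 57) + F) = sqrt((-30 + 57) - 4230) = sqrt(27 - 4230) = sqrt(-4203) = 3*I*sqrt(467)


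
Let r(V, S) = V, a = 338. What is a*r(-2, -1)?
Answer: -676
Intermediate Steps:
a*r(-2, -1) = 338*(-2) = -676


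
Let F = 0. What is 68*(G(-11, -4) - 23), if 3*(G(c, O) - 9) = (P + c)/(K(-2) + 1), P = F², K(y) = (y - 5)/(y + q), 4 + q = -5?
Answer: -29818/27 ≈ -1104.4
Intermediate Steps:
q = -9 (q = -4 - 5 = -9)
K(y) = (-5 + y)/(-9 + y) (K(y) = (y - 5)/(y - 9) = (-5 + y)/(-9 + y))
P = 0 (P = 0² = 0)
G(c, O) = 9 + 11*c/54 (G(c, O) = 9 + ((0 + c)/((-5 - 2)/(-9 - 2) + 1))/3 = 9 + (c/(-7/(-11) + 1))/3 = 9 + (c/(-1/11*(-7) + 1))/3 = 9 + (c/(7/11 + 1))/3 = 9 + (c/(18/11))/3 = 9 + (c*(11/18))/3 = 9 + (11*c/18)/3 = 9 + 11*c/54)
68*(G(-11, -4) - 23) = 68*((9 + (11/54)*(-11)) - 23) = 68*((9 - 121/54) - 23) = 68*(365/54 - 23) = 68*(-877/54) = -29818/27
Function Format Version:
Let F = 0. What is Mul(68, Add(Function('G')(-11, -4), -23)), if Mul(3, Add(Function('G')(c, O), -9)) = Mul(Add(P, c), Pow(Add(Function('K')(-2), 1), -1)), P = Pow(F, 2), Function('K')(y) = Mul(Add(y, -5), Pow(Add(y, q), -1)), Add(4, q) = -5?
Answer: Rational(-29818, 27) ≈ -1104.4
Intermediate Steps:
q = -9 (q = Add(-4, -5) = -9)
Function('K')(y) = Mul(Pow(Add(-9, y), -1), Add(-5, y)) (Function('K')(y) = Mul(Add(y, -5), Pow(Add(y, -9), -1)) = Mul(Add(-5, y), Pow(Add(-9, y), -1)) = Mul(Pow(Add(-9, y), -1), Add(-5, y)))
P = 0 (P = Pow(0, 2) = 0)
Function('G')(c, O) = Add(9, Mul(Rational(11, 54), c)) (Function('G')(c, O) = Add(9, Mul(Rational(1, 3), Mul(Add(0, c), Pow(Add(Mul(Pow(Add(-9, -2), -1), Add(-5, -2)), 1), -1)))) = Add(9, Mul(Rational(1, 3), Mul(c, Pow(Add(Mul(Pow(-11, -1), -7), 1), -1)))) = Add(9, Mul(Rational(1, 3), Mul(c, Pow(Add(Mul(Rational(-1, 11), -7), 1), -1)))) = Add(9, Mul(Rational(1, 3), Mul(c, Pow(Add(Rational(7, 11), 1), -1)))) = Add(9, Mul(Rational(1, 3), Mul(c, Pow(Rational(18, 11), -1)))) = Add(9, Mul(Rational(1, 3), Mul(c, Rational(11, 18)))) = Add(9, Mul(Rational(1, 3), Mul(Rational(11, 18), c))) = Add(9, Mul(Rational(11, 54), c)))
Mul(68, Add(Function('G')(-11, -4), -23)) = Mul(68, Add(Add(9, Mul(Rational(11, 54), -11)), -23)) = Mul(68, Add(Add(9, Rational(-121, 54)), -23)) = Mul(68, Add(Rational(365, 54), -23)) = Mul(68, Rational(-877, 54)) = Rational(-29818, 27)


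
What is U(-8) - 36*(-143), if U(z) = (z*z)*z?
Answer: 4636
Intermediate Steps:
U(z) = z**3 (U(z) = z**2*z = z**3)
U(-8) - 36*(-143) = (-8)**3 - 36*(-143) = -512 + 5148 = 4636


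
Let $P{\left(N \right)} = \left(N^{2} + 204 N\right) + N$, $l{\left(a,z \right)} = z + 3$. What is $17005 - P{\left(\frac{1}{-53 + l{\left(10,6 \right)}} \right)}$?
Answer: $\frac{32930699}{1936} \approx 17010.0$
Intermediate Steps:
$l{\left(a,z \right)} = 3 + z$
$P{\left(N \right)} = N^{2} + 205 N$
$17005 - P{\left(\frac{1}{-53 + l{\left(10,6 \right)}} \right)} = 17005 - \frac{205 + \frac{1}{-53 + \left(3 + 6\right)}}{-53 + \left(3 + 6\right)} = 17005 - \frac{205 + \frac{1}{-53 + 9}}{-53 + 9} = 17005 - \frac{205 + \frac{1}{-44}}{-44} = 17005 - - \frac{205 - \frac{1}{44}}{44} = 17005 - \left(- \frac{1}{44}\right) \frac{9019}{44} = 17005 - - \frac{9019}{1936} = 17005 + \frac{9019}{1936} = \frac{32930699}{1936}$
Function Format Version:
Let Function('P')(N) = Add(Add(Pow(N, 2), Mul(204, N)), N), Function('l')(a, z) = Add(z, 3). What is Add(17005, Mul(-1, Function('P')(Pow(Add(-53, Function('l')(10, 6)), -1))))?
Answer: Rational(32930699, 1936) ≈ 17010.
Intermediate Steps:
Function('l')(a, z) = Add(3, z)
Function('P')(N) = Add(Pow(N, 2), Mul(205, N))
Add(17005, Mul(-1, Function('P')(Pow(Add(-53, Function('l')(10, 6)), -1)))) = Add(17005, Mul(-1, Mul(Pow(Add(-53, Add(3, 6)), -1), Add(205, Pow(Add(-53, Add(3, 6)), -1))))) = Add(17005, Mul(-1, Mul(Pow(Add(-53, 9), -1), Add(205, Pow(Add(-53, 9), -1))))) = Add(17005, Mul(-1, Mul(Pow(-44, -1), Add(205, Pow(-44, -1))))) = Add(17005, Mul(-1, Mul(Rational(-1, 44), Add(205, Rational(-1, 44))))) = Add(17005, Mul(-1, Mul(Rational(-1, 44), Rational(9019, 44)))) = Add(17005, Mul(-1, Rational(-9019, 1936))) = Add(17005, Rational(9019, 1936)) = Rational(32930699, 1936)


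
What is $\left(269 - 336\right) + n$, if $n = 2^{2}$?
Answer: $-63$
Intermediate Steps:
$n = 4$
$\left(269 - 336\right) + n = \left(269 - 336\right) + 4 = -67 + 4 = -63$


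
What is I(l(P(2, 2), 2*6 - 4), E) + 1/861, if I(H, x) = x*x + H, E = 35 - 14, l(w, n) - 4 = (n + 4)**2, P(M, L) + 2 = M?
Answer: 507130/861 ≈ 589.00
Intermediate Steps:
P(M, L) = -2 + M
l(w, n) = 4 + (4 + n)**2 (l(w, n) = 4 + (n + 4)**2 = 4 + (4 + n)**2)
E = 21
I(H, x) = H + x**2 (I(H, x) = x**2 + H = H + x**2)
I(l(P(2, 2), 2*6 - 4), E) + 1/861 = ((4 + (4 + (2*6 - 4))**2) + 21**2) + 1/861 = ((4 + (4 + (12 - 4))**2) + 441) + 1/861 = ((4 + (4 + 8)**2) + 441) + 1/861 = ((4 + 12**2) + 441) + 1/861 = ((4 + 144) + 441) + 1/861 = (148 + 441) + 1/861 = 589 + 1/861 = 507130/861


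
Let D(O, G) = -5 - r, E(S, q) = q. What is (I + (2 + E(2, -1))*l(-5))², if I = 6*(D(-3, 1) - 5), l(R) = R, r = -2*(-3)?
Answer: 10201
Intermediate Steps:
r = 6
D(O, G) = -11 (D(O, G) = -5 - 1*6 = -5 - 6 = -11)
I = -96 (I = 6*(-11 - 5) = 6*(-16) = -96)
(I + (2 + E(2, -1))*l(-5))² = (-96 + (2 - 1)*(-5))² = (-96 + 1*(-5))² = (-96 - 5)² = (-101)² = 10201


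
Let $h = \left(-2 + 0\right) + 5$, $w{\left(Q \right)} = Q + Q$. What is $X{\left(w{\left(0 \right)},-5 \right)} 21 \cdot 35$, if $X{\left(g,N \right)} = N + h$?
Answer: $-1470$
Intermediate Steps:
$w{\left(Q \right)} = 2 Q$
$h = 3$ ($h = -2 + 5 = 3$)
$X{\left(g,N \right)} = 3 + N$ ($X{\left(g,N \right)} = N + 3 = 3 + N$)
$X{\left(w{\left(0 \right)},-5 \right)} 21 \cdot 35 = \left(3 - 5\right) 21 \cdot 35 = \left(-2\right) 21 \cdot 35 = \left(-42\right) 35 = -1470$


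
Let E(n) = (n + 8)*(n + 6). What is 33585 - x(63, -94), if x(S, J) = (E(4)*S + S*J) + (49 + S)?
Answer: 31835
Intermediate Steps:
E(n) = (6 + n)*(8 + n) (E(n) = (8 + n)*(6 + n) = (6 + n)*(8 + n))
x(S, J) = 49 + 121*S + J*S (x(S, J) = ((48 + 4² + 14*4)*S + S*J) + (49 + S) = ((48 + 16 + 56)*S + J*S) + (49 + S) = (120*S + J*S) + (49 + S) = 49 + 121*S + J*S)
33585 - x(63, -94) = 33585 - (49 + 121*63 - 94*63) = 33585 - (49 + 7623 - 5922) = 33585 - 1*1750 = 33585 - 1750 = 31835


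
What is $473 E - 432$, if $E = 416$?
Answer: $196336$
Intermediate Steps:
$473 E - 432 = 473 \cdot 416 - 432 = 196768 - 432 = 196336$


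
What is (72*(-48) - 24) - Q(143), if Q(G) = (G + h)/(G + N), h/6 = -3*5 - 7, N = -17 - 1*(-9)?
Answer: -469811/135 ≈ -3480.1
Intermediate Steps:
N = -8 (N = -17 + 9 = -8)
h = -132 (h = 6*(-3*5 - 7) = 6*(-15 - 7) = 6*(-22) = -132)
Q(G) = (-132 + G)/(-8 + G) (Q(G) = (G - 132)/(G - 8) = (-132 + G)/(-8 + G))
(72*(-48) - 24) - Q(143) = (72*(-48) - 24) - (-132 + 143)/(-8 + 143) = (-3456 - 24) - 11/135 = -3480 - 11/135 = -469811/135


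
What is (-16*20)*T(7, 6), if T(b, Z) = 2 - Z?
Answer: 1280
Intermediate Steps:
(-16*20)*T(7, 6) = (-16*20)*(2 - 1*6) = -320*(2 - 6) = -320*(-4) = 1280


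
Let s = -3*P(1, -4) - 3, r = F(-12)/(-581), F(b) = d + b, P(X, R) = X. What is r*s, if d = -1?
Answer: -78/581 ≈ -0.13425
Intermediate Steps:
F(b) = -1 + b
r = 13/581 (r = (-1 - 12)/(-581) = -13*(-1/581) = 13/581 ≈ 0.022375)
s = -6 (s = -3*1 - 3 = -3 - 3 = -6)
r*s = (13/581)*(-6) = -78/581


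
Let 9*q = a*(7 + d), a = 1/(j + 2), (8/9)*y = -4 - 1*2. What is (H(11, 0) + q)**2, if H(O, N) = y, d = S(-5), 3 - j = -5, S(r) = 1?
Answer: 1437601/32400 ≈ 44.370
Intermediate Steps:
j = 8 (j = 3 - 1*(-5) = 3 + 5 = 8)
y = -27/4 (y = 9*(-4 - 1*2)/8 = 9*(-4 - 2)/8 = (9/8)*(-6) = -27/4 ≈ -6.7500)
d = 1
a = 1/10 (a = 1/(8 + 2) = 1/10 ≈ 0.10000)
H(O, N) = -27/4
q = 4/45 (q = ((7 + 1)/10)/9 = ((1/10)*8)/9 = (1/9)*(4/5) = 4/45 ≈ 0.088889)
(H(11, 0) + q)**2 = (-27/4 + 4/45)**2 = (-1199/180)**2 = 1437601/32400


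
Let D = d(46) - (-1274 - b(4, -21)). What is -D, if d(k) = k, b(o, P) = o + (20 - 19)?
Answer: -1325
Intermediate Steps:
b(o, P) = 1 + o (b(o, P) = o + 1 = 1 + o)
D = 1325 (D = 46 - (-1274 - (1 + 4)) = 46 - (-1274 - 1*5) = 46 - (-1274 - 5) = 46 - 1*(-1279) = 46 + 1279 = 1325)
-D = -1*1325 = -1325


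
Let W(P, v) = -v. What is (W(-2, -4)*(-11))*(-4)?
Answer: 176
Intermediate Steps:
(W(-2, -4)*(-11))*(-4) = (-1*(-4)*(-11))*(-4) = (4*(-11))*(-4) = -44*(-4) = 176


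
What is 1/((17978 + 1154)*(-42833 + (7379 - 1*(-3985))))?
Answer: -1/602064908 ≈ -1.6610e-9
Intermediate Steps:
1/((17978 + 1154)*(-42833 + (7379 - 1*(-3985)))) = 1/(19132*(-42833 + (7379 + 3985))) = 1/(19132*(-42833 + 11364)) = 1/(19132*(-31469)) = 1/(-602064908) = -1/602064908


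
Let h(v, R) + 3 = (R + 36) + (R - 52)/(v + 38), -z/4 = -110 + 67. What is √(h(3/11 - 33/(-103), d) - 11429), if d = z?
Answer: 2*I*√1340870536129/21863 ≈ 105.93*I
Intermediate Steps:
z = 172 (z = -4*(-110 + 67) = -4*(-43) = 172)
d = 172
h(v, R) = 33 + R + (-52 + R)/(38 + v) (h(v, R) = -3 + ((R + 36) + (R - 52)/(v + 38)) = -3 + ((36 + R) + (-52 + R)/(38 + v)) = -3 + (36 + R + (-52 + R)/(38 + v)) = 33 + R + (-52 + R)/(38 + v))
√(h(3/11 - 33/(-103), d) - 11429) = √((1202 + 33*(3/11 - 33/(-103)) + 39*172 + 172*(3/11 - 33/(-103)))/(38 + (3/11 - 33/(-103))) - 11429) = √((1202 + 33*(3*(1/11) - 33*(-1/103)) + 6708 + 172*(3*(1/11) - 33*(-1/103)))/(38 + (3*(1/11) - 33*(-1/103))) - 11429) = √((1202 + 33*(3/11 + 33/103) + 6708 + 172*(3/11 + 33/103))/(38 + (3/11 + 33/103)) - 11429) = √((1202 + 33*(672/1133) + 6708 + 172*(672/1133))/(38 + 672/1133) - 11429) = √((1202 + 2016/103 + 6708 + 115584/1133)/(43726/1133) - 11429) = √((1133/43726)*(9099790/1133) - 11429) = √(4549895/21863 - 11429) = √(-245322332/21863) = 2*I*√1340870536129/21863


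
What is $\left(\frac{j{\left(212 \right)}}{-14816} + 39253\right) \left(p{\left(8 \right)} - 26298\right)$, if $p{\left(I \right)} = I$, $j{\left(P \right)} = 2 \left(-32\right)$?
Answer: $- \frac{477798166890}{463} \approx -1.032 \cdot 10^{9}$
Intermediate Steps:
$j{\left(P \right)} = -64$
$\left(\frac{j{\left(212 \right)}}{-14816} + 39253\right) \left(p{\left(8 \right)} - 26298\right) = \left(- \frac{64}{-14816} + 39253\right) \left(8 - 26298\right) = \left(\left(-64\right) \left(- \frac{1}{14816}\right) + 39253\right) \left(-26290\right) = \left(\frac{2}{463} + 39253\right) \left(-26290\right) = \frac{18174141}{463} \left(-26290\right) = - \frac{477798166890}{463}$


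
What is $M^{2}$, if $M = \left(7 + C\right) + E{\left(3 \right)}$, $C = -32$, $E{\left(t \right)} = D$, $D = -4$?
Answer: $841$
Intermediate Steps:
$E{\left(t \right)} = -4$
$M = -29$ ($M = \left(7 - 32\right) - 4 = -25 - 4 = -29$)
$M^{2} = \left(-29\right)^{2} = 841$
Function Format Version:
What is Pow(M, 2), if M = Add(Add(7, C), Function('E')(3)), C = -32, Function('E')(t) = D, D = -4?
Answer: 841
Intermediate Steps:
Function('E')(t) = -4
M = -29 (M = Add(Add(7, -32), -4) = Add(-25, -4) = -29)
Pow(M, 2) = Pow(-29, 2) = 841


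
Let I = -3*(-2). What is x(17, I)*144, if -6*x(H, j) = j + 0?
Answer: -144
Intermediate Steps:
I = 6
x(H, j) = -j/6 (x(H, j) = -(j + 0)/6 = -j/6)
x(17, I)*144 = -⅙*6*144 = -1*144 = -144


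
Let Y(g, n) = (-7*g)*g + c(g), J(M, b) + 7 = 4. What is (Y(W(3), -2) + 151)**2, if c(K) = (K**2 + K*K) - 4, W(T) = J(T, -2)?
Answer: 10404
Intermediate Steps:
J(M, b) = -3 (J(M, b) = -7 + 4 = -3)
W(T) = -3
c(K) = -4 + 2*K**2 (c(K) = (K**2 + K**2) - 4 = 2*K**2 - 4 = -4 + 2*K**2)
Y(g, n) = -4 - 5*g**2 (Y(g, n) = (-7*g)*g + (-4 + 2*g**2) = -7*g**2 + (-4 + 2*g**2) = -4 - 5*g**2)
(Y(W(3), -2) + 151)**2 = ((-4 - 5*(-3)**2) + 151)**2 = ((-4 - 5*9) + 151)**2 = ((-4 - 45) + 151)**2 = (-49 + 151)**2 = 102**2 = 10404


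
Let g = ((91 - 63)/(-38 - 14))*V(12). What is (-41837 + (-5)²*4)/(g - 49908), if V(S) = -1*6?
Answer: 542581/648762 ≈ 0.83633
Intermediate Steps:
V(S) = -6
g = 42/13 (g = ((91 - 63)/(-38 - 14))*(-6) = (28/(-52))*(-6) = (28*(-1/52))*(-6) = -7/13*(-6) = 42/13 ≈ 3.2308)
(-41837 + (-5)²*4)/(g - 49908) = (-41837 + (-5)²*4)/(42/13 - 49908) = (-41837 + 25*4)/(-648762/13) = (-41837 + 100)*(-13/648762) = -41737*(-13/648762) = 542581/648762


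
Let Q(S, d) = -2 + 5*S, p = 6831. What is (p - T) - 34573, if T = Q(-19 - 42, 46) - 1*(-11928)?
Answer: -39363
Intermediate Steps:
T = 11621 (T = (-2 + 5*(-19 - 42)) - 1*(-11928) = (-2 + 5*(-61)) + 11928 = (-2 - 305) + 11928 = -307 + 11928 = 11621)
(p - T) - 34573 = (6831 - 1*11621) - 34573 = (6831 - 11621) - 34573 = -4790 - 34573 = -39363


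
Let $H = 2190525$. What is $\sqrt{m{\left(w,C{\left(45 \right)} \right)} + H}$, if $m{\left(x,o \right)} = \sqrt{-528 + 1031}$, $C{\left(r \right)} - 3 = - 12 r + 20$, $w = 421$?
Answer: $\sqrt{2190525 + \sqrt{503}} \approx 1480.1$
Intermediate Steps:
$C{\left(r \right)} = 23 - 12 r$ ($C{\left(r \right)} = 3 - \left(-20 + 12 r\right) = 23 - 12 r$)
$m{\left(x,o \right)} = \sqrt{503}$
$\sqrt{m{\left(w,C{\left(45 \right)} \right)} + H} = \sqrt{\sqrt{503} + 2190525} = \sqrt{2190525 + \sqrt{503}}$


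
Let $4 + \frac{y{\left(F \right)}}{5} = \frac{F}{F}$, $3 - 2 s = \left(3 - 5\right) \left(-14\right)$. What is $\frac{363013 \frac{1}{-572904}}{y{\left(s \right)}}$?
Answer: $\frac{363013}{8593560} \approx 0.042242$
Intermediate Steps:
$s = - \frac{25}{2}$ ($s = \frac{3}{2} - \frac{\left(3 - 5\right) \left(-14\right)}{2} = \frac{3}{2} - \frac{\left(-2\right) \left(-14\right)}{2} = \frac{3}{2} - 14 = - \frac{25}{2} \approx -12.5$)
$y{\left(F \right)} = -15$ ($y{\left(F \right)} = -20 + 5 \frac{F}{F} = -20 + 5 \cdot 1 = -20 + 5 = -15$)
$\frac{363013 \frac{1}{-572904}}{y{\left(s \right)}} = \frac{363013 \frac{1}{-572904}}{-15} = 363013 \left(- \frac{1}{572904}\right) \left(- \frac{1}{15}\right) = \left(- \frac{363013}{572904}\right) \left(- \frac{1}{15}\right) = \frac{363013}{8593560}$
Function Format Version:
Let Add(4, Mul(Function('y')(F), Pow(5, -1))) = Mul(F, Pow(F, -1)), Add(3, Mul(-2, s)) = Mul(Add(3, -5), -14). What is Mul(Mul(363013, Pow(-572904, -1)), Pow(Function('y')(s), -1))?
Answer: Rational(363013, 8593560) ≈ 0.042242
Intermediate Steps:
s = Rational(-25, 2) (s = Add(Rational(3, 2), Mul(Rational(-1, 2), Mul(Add(3, -5), -14))) = Add(Rational(3, 2), Mul(Rational(-1, 2), Mul(-2, -14))) = Add(Rational(3, 2), Mul(Rational(-1, 2), 28)) = Add(Rational(3, 2), -14) = Rational(-25, 2) ≈ -12.500)
Function('y')(F) = -15 (Function('y')(F) = Add(-20, Mul(5, Mul(F, Pow(F, -1)))) = Add(-20, Mul(5, 1)) = Add(-20, 5) = -15)
Mul(Mul(363013, Pow(-572904, -1)), Pow(Function('y')(s), -1)) = Mul(Mul(363013, Pow(-572904, -1)), Pow(-15, -1)) = Mul(Mul(363013, Rational(-1, 572904)), Rational(-1, 15)) = Mul(Rational(-363013, 572904), Rational(-1, 15)) = Rational(363013, 8593560)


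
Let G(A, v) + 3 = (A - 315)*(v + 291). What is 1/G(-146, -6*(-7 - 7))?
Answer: -1/172878 ≈ -5.7844e-6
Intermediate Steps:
G(A, v) = -3 + (-315 + A)*(291 + v) (G(A, v) = -3 + (A - 315)*(v + 291) = -3 + (-315 + A)*(291 + v))
1/G(-146, -6*(-7 - 7)) = 1/(-91668 - (-1890)*(-7 - 7) + 291*(-146) - (-876)*(-7 - 7)) = 1/(-91668 - (-1890)*(-14) - 42486 - (-876)*(-14)) = 1/(-91668 - 315*84 - 42486 - 146*84) = 1/(-91668 - 26460 - 42486 - 12264) = 1/(-172878) = -1/172878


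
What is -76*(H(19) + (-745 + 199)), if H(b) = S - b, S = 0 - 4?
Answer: 43244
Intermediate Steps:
S = -4
H(b) = -4 - b
-76*(H(19) + (-745 + 199)) = -76*((-4 - 1*19) + (-745 + 199)) = -76*((-4 - 19) - 546) = -76*(-23 - 546) = -76*(-569) = 43244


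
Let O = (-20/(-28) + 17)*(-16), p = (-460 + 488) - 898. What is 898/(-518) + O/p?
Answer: -158611/112665 ≈ -1.4078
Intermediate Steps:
p = -870 (p = 28 - 898 = -870)
O = -1984/7 (O = (-20*(-1/28) + 17)*(-16) = (5/7 + 17)*(-16) = (124/7)*(-16) = -1984/7 ≈ -283.43)
898/(-518) + O/p = 898/(-518) - 1984/7/(-870) = 898*(-1/518) - 1984/7*(-1/870) = -449/259 + 992/3045 = -158611/112665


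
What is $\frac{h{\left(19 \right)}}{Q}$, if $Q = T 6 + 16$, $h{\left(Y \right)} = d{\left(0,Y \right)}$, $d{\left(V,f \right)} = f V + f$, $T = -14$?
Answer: $- \frac{19}{68} \approx -0.27941$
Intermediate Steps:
$d{\left(V,f \right)} = f + V f$ ($d{\left(V,f \right)} = V f + f = f + V f$)
$h{\left(Y \right)} = Y$ ($h{\left(Y \right)} = Y \left(1 + 0\right) = Y 1 = Y$)
$Q = -68$ ($Q = \left(-14\right) 6 + 16 = -84 + 16 = -68$)
$\frac{h{\left(19 \right)}}{Q} = \frac{19}{-68} = 19 \left(- \frac{1}{68}\right) = - \frac{19}{68}$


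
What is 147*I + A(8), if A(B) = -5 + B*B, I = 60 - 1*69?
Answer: -1264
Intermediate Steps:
I = -9 (I = 60 - 69 = -9)
A(B) = -5 + B²
147*I + A(8) = 147*(-9) + (-5 + 8²) = -1323 + (-5 + 64) = -1323 + 59 = -1264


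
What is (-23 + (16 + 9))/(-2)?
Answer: -1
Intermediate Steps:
(-23 + (16 + 9))/(-2) = -(-23 + 25)/2 = -½*2 = -1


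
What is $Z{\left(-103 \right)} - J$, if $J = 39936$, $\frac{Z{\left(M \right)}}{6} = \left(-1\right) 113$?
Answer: $-40614$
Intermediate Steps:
$Z{\left(M \right)} = -678$ ($Z{\left(M \right)} = 6 \left(\left(-1\right) 113\right) = 6 \left(-113\right) = -678$)
$Z{\left(-103 \right)} - J = -678 - 39936 = -40614$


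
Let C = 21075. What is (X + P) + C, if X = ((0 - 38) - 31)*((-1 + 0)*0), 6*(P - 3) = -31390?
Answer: 47539/3 ≈ 15846.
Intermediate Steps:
P = -15686/3 (P = 3 + (⅙)*(-31390) = 3 - 15695/3 = -15686/3 ≈ -5228.7)
X = 0 (X = (-38 - 31)*(-1*0) = -69*0 = 0)
(X + P) + C = (0 - 15686/3) + 21075 = -15686/3 + 21075 = 47539/3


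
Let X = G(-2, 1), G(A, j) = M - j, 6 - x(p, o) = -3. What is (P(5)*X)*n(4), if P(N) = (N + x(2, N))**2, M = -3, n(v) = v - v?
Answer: 0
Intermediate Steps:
x(p, o) = 9 (x(p, o) = 6 - 1*(-3) = 6 + 3 = 9)
n(v) = 0
G(A, j) = -3 - j
P(N) = (9 + N)**2 (P(N) = (N + 9)**2 = (9 + N)**2)
X = -4 (X = -3 - 1*1 = -3 - 1 = -4)
(P(5)*X)*n(4) = ((9 + 5)**2*(-4))*0 = (14**2*(-4))*0 = (196*(-4))*0 = -784*0 = 0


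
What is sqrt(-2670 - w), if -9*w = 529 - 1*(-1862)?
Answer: I*sqrt(21639)/3 ≈ 49.034*I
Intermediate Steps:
w = -797/3 (w = -(529 - 1*(-1862))/9 = -(529 + 1862)/9 = -1/9*2391 = -797/3 ≈ -265.67)
sqrt(-2670 - w) = sqrt(-2670 - 1*(-797/3)) = sqrt(-2670 + 797/3) = sqrt(-7213/3) = I*sqrt(21639)/3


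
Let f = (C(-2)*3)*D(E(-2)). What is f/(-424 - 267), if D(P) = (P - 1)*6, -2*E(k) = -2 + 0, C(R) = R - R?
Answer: 0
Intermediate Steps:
C(R) = 0
E(k) = 1 (E(k) = -(-2 + 0)/2 = -½*(-2) = 1)
D(P) = -6 + 6*P (D(P) = (-1 + P)*6 = -6 + 6*P)
f = 0 (f = (0*3)*(-6 + 6*1) = 0*(-6 + 6) = 0*0 = 0)
f/(-424 - 267) = 0/(-424 - 267) = 0/(-691) = 0*(-1/691) = 0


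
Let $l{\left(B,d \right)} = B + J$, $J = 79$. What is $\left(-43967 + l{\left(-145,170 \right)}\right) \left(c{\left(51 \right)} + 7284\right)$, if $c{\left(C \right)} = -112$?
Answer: $-315804676$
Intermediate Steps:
$l{\left(B,d \right)} = 79 + B$ ($l{\left(B,d \right)} = B + 79 = 79 + B$)
$\left(-43967 + l{\left(-145,170 \right)}\right) \left(c{\left(51 \right)} + 7284\right) = \left(-43967 + \left(79 - 145\right)\right) \left(-112 + 7284\right) = \left(-43967 - 66\right) 7172 = \left(-44033\right) 7172 = -315804676$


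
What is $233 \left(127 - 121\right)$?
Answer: $1398$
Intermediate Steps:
$233 \left(127 - 121\right) = 233 \cdot 6 = 1398$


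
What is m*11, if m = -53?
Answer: -583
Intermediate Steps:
m*11 = -53*11 = -583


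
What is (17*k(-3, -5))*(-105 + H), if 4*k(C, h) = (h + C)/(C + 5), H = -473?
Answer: 9826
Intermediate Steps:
k(C, h) = (C + h)/(4*(5 + C)) (k(C, h) = ((h + C)/(C + 5))/4 = ((C + h)/(5 + C))/4 = (C + h)/(4*(5 + C)))
(17*k(-3, -5))*(-105 + H) = (17*((-3 - 5)/(4*(5 - 3))))*(-105 - 473) = (17*((¼)*(-8)/2))*(-578) = (17*((¼)*(½)*(-8)))*(-578) = (17*(-1))*(-578) = -17*(-578) = 9826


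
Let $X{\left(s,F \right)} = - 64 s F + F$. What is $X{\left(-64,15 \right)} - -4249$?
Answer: $65704$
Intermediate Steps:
$X{\left(s,F \right)} = F - 64 F s$ ($X{\left(s,F \right)} = - 64 F s + F = F - 64 F s$)
$X{\left(-64,15 \right)} - -4249 = 15 \left(1 - -4096\right) - -4249 = 15 \left(1 + 4096\right) + 4249 = 15 \cdot 4097 + 4249 = 61455 + 4249 = 65704$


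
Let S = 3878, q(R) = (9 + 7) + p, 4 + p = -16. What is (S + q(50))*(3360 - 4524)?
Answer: -4509336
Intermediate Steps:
p = -20 (p = -4 - 16 = -20)
q(R) = -4 (q(R) = (9 + 7) - 20 = 16 - 20 = -4)
(S + q(50))*(3360 - 4524) = (3878 - 4)*(3360 - 4524) = 3874*(-1164) = -4509336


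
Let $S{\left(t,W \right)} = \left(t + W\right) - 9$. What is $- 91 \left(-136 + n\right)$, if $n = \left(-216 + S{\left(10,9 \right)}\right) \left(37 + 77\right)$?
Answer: $2149420$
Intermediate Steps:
$S{\left(t,W \right)} = -9 + W + t$ ($S{\left(t,W \right)} = \left(W + t\right) - 9 = -9 + W + t$)
$n = -23484$ ($n = \left(-216 + \left(-9 + 9 + 10\right)\right) \left(37 + 77\right) = \left(-216 + 10\right) 114 = \left(-206\right) 114 = -23484$)
$- 91 \left(-136 + n\right) = - 91 \left(-136 - 23484\right) = \left(-91\right) \left(-23620\right) = 2149420$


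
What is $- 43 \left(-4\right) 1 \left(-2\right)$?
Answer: $-344$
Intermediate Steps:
$- 43 \left(-4\right) 1 \left(-2\right) = - 43 \left(\left(-4\right) \left(-2\right)\right) = \left(-43\right) 8 = -344$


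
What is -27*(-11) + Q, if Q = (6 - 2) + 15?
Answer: 316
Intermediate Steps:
Q = 19 (Q = 4 + 15 = 19)
-27*(-11) + Q = -27*(-11) + 19 = 297 + 19 = 316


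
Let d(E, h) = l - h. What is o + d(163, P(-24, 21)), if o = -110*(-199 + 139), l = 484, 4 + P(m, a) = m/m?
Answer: 7087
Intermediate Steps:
P(m, a) = -3 (P(m, a) = -4 + m/m = -4 + 1 = -3)
d(E, h) = 484 - h
o = 6600 (o = -110*(-60) = 6600)
o + d(163, P(-24, 21)) = 6600 + (484 - 1*(-3)) = 6600 + (484 + 3) = 6600 + 487 = 7087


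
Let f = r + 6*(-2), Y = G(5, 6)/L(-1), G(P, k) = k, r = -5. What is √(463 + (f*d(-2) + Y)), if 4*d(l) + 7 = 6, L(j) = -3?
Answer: √1861/2 ≈ 21.570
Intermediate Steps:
d(l) = -¼ (d(l) = -7/4 + (¼)*6 = -7/4 + 3/2 = -¼)
Y = -2 (Y = 6/(-3) = 6*(-⅓) = -2)
f = -17 (f = -5 + 6*(-2) = -5 - 12 = -17)
√(463 + (f*d(-2) + Y)) = √(463 + (-17*(-¼) - 2)) = √(463 + (17/4 - 2)) = √(463 + 9/4) = √(1861/4) = √1861/2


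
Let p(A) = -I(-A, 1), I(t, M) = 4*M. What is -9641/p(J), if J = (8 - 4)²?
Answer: 9641/4 ≈ 2410.3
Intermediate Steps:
J = 16 (J = 4² = 16)
p(A) = -4
-9641/p(J) = -9641/(-4) = -9641*(-¼) = 9641/4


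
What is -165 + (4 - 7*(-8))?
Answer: -105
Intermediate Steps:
-165 + (4 - 7*(-8)) = -165 + (4 + 56) = -165 + 60 = -105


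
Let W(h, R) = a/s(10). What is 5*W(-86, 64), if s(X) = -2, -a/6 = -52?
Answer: -780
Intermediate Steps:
a = 312 (a = -6*(-52) = 312)
W(h, R) = -156 (W(h, R) = 312/(-2) = 312*(-1/2) = -156)
5*W(-86, 64) = 5*(-156) = -780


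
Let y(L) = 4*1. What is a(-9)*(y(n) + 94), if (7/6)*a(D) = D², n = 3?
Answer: 6804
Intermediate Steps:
a(D) = 6*D²/7
y(L) = 4
a(-9)*(y(n) + 94) = ((6/7)*(-9)²)*(4 + 94) = ((6/7)*81)*98 = (486/7)*98 = 6804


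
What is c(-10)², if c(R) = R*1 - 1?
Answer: 121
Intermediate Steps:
c(R) = -1 + R (c(R) = R - 1 = -1 + R)
c(-10)² = (-1 - 10)² = (-11)² = 121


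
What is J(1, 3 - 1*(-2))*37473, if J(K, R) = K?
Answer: 37473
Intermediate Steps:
J(1, 3 - 1*(-2))*37473 = 1*37473 = 37473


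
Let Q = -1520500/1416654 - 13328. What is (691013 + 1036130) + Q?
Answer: 1213940677255/708327 ≈ 1.7138e+6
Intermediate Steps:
Q = -9441342506/708327 (Q = -1520500*1/1416654 - 13328 = -760250/708327 - 13328 = -9441342506/708327 ≈ -13329.)
(691013 + 1036130) + Q = (691013 + 1036130) - 9441342506/708327 = 1727143 - 9441342506/708327 = 1213940677255/708327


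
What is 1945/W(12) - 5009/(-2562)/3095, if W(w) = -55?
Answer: -3084477611/87223290 ≈ -35.363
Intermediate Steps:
1945/W(12) - 5009/(-2562)/3095 = 1945/(-55) - 5009/(-2562)/3095 = 1945*(-1/55) - 5009*(-1/2562)*(1/3095) = -389/11 + (5009/2562)*(1/3095) = -389/11 + 5009/7929390 = -3084477611/87223290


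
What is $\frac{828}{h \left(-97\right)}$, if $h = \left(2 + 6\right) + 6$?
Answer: $- \frac{414}{679} \approx -0.60972$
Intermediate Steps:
$h = 14$ ($h = 8 + 6 = 14$)
$\frac{828}{h \left(-97\right)} = \frac{828}{14 \left(-97\right)} = \frac{828}{-1358} = 828 \left(- \frac{1}{1358}\right) = - \frac{414}{679}$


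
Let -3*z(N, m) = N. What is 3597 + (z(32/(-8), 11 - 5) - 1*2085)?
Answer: 4540/3 ≈ 1513.3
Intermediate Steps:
z(N, m) = -N/3
3597 + (z(32/(-8), 11 - 5) - 1*2085) = 3597 + (-32/(3*(-8)) - 1*2085) = 3597 + (-32*(-1)/(3*8) - 2085) = 3597 + (-1/3*(-4) - 2085) = 3597 + (4/3 - 2085) = 3597 - 6251/3 = 4540/3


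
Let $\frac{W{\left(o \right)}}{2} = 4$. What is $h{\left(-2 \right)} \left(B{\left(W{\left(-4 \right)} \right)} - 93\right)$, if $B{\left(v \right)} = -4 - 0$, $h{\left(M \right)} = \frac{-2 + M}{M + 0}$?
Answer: $-194$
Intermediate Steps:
$h{\left(M \right)} = \frac{-2 + M}{M}$
$W{\left(o \right)} = 8$ ($W{\left(o \right)} = 2 \cdot 4 = 8$)
$B{\left(v \right)} = -4$ ($B{\left(v \right)} = -4 + 0 = -4$)
$h{\left(-2 \right)} \left(B{\left(W{\left(-4 \right)} \right)} - 93\right) = \frac{-2 - 2}{-2} \left(-4 - 93\right) = \left(- \frac{1}{2}\right) \left(-4\right) \left(-97\right) = 2 \left(-97\right) = -194$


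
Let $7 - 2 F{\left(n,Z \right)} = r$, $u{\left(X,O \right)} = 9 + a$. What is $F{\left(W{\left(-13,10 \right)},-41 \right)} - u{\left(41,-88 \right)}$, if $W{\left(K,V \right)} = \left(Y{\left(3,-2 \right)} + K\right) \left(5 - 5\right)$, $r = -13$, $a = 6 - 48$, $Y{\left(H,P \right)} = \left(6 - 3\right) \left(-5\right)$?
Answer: $43$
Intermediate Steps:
$Y{\left(H,P \right)} = -15$ ($Y{\left(H,P \right)} = 3 \left(-5\right) = -15$)
$a = -42$ ($a = 6 - 48 = -42$)
$u{\left(X,O \right)} = -33$ ($u{\left(X,O \right)} = 9 - 42 = -33$)
$W{\left(K,V \right)} = 0$ ($W{\left(K,V \right)} = \left(-15 + K\right) \left(5 - 5\right) = \left(-15 + K\right) 0 = 0$)
$F{\left(n,Z \right)} = 10$ ($F{\left(n,Z \right)} = \frac{7}{2} - - \frac{13}{2} = \frac{7}{2} + \frac{13}{2} = 10$)
$F{\left(W{\left(-13,10 \right)},-41 \right)} - u{\left(41,-88 \right)} = 10 - -33 = 10 + 33 = 43$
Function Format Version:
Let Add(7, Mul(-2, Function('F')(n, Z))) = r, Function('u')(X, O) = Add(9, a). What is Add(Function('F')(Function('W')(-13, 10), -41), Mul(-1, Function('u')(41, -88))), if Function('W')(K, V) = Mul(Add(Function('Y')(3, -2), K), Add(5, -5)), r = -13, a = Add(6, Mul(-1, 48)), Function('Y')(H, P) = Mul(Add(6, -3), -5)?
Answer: 43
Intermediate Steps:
Function('Y')(H, P) = -15 (Function('Y')(H, P) = Mul(3, -5) = -15)
a = -42 (a = Add(6, -48) = -42)
Function('u')(X, O) = -33 (Function('u')(X, O) = Add(9, -42) = -33)
Function('W')(K, V) = 0 (Function('W')(K, V) = Mul(Add(-15, K), Add(5, -5)) = Mul(Add(-15, K), 0) = 0)
Function('F')(n, Z) = 10 (Function('F')(n, Z) = Add(Rational(7, 2), Mul(Rational(-1, 2), -13)) = Add(Rational(7, 2), Rational(13, 2)) = 10)
Add(Function('F')(Function('W')(-13, 10), -41), Mul(-1, Function('u')(41, -88))) = Add(10, Mul(-1, -33)) = Add(10, 33) = 43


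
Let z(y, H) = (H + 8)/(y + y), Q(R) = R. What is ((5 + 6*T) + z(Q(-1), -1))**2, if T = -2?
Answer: 441/4 ≈ 110.25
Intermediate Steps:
z(y, H) = (8 + H)/(2*y) (z(y, H) = (8 + H)/((2*y)) = (8 + H)*(1/(2*y)) = (8 + H)/(2*y))
((5 + 6*T) + z(Q(-1), -1))**2 = ((5 + 6*(-2)) + (1/2)*(8 - 1)/(-1))**2 = ((5 - 12) + (1/2)*(-1)*7)**2 = (-7 - 7/2)**2 = (-21/2)**2 = 441/4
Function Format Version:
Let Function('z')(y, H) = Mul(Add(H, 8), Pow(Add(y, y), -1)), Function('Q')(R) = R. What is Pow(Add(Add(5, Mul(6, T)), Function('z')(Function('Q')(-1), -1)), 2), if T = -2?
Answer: Rational(441, 4) ≈ 110.25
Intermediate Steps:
Function('z')(y, H) = Mul(Rational(1, 2), Pow(y, -1), Add(8, H)) (Function('z')(y, H) = Mul(Add(8, H), Pow(Mul(2, y), -1)) = Mul(Add(8, H), Mul(Rational(1, 2), Pow(y, -1))) = Mul(Rational(1, 2), Pow(y, -1), Add(8, H)))
Pow(Add(Add(5, Mul(6, T)), Function('z')(Function('Q')(-1), -1)), 2) = Pow(Add(Add(5, Mul(6, -2)), Mul(Rational(1, 2), Pow(-1, -1), Add(8, -1))), 2) = Pow(Add(Add(5, -12), Mul(Rational(1, 2), -1, 7)), 2) = Pow(Add(-7, Rational(-7, 2)), 2) = Pow(Rational(-21, 2), 2) = Rational(441, 4)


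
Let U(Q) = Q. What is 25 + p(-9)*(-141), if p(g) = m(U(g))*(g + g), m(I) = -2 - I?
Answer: 17791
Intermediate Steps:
p(g) = 2*g*(-2 - g) (p(g) = (-2 - g)*(g + g) = (-2 - g)*(2*g) = 2*g*(-2 - g))
25 + p(-9)*(-141) = 25 - 2*(-9)*(2 - 9)*(-141) = 25 - 2*(-9)*(-7)*(-141) = 25 - 126*(-141) = 25 + 17766 = 17791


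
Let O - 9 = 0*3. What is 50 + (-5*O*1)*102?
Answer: -4540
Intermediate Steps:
O = 9 (O = 9 + 0*3 = 9 + 0 = 9)
50 + (-5*O*1)*102 = 50 + (-5*9*1)*102 = 50 - 45*1*102 = 50 - 45*102 = 50 - 4590 = -4540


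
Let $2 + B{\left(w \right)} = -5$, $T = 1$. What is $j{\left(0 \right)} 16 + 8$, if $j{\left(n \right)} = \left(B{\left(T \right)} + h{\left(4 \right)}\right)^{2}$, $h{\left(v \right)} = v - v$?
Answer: $792$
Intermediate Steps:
$h{\left(v \right)} = 0$
$B{\left(w \right)} = -7$ ($B{\left(w \right)} = -2 - 5 = -7$)
$j{\left(n \right)} = 49$ ($j{\left(n \right)} = \left(-7 + 0\right)^{2} = \left(-7\right)^{2} = 49$)
$j{\left(0 \right)} 16 + 8 = 49 \cdot 16 + 8 = 784 + 8 = 792$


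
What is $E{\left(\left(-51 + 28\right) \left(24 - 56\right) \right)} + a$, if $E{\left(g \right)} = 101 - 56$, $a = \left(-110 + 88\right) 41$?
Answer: $-857$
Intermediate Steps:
$a = -902$ ($a = \left(-22\right) 41 = -902$)
$E{\left(g \right)} = 45$ ($E{\left(g \right)} = 101 - 56 = 45$)
$E{\left(\left(-51 + 28\right) \left(24 - 56\right) \right)} + a = 45 - 902 = -857$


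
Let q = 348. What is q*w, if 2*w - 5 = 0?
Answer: 870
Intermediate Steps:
w = 5/2 (w = 5/2 + (½)*0 = 5/2 + 0 = 5/2 ≈ 2.5000)
q*w = 348*(5/2) = 870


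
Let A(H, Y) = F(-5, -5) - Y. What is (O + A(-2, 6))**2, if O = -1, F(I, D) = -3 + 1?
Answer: 81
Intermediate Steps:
F(I, D) = -2
A(H, Y) = -2 - Y
(O + A(-2, 6))**2 = (-1 + (-2 - 1*6))**2 = (-1 + (-2 - 6))**2 = (-1 - 8)**2 = (-9)**2 = 81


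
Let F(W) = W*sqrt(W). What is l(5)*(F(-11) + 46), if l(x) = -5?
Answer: -230 + 55*I*sqrt(11) ≈ -230.0 + 182.41*I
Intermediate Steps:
F(W) = W**(3/2)
l(5)*(F(-11) + 46) = -5*((-11)**(3/2) + 46) = -5*(-11*I*sqrt(11) + 46) = -5*(46 - 11*I*sqrt(11)) = -230 + 55*I*sqrt(11)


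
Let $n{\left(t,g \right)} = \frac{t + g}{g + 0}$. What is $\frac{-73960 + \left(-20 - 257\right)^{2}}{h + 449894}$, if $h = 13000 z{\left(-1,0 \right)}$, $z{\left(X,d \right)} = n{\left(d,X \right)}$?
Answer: $\frac{923}{154298} \approx 0.0059819$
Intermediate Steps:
$n{\left(t,g \right)} = \frac{g + t}{g}$
$z{\left(X,d \right)} = \frac{X + d}{X}$
$h = 13000$ ($h = 13000 \frac{-1 + 0}{-1} = 13000 \left(\left(-1\right) \left(-1\right)\right) = 13000 \cdot 1 = 13000$)
$\frac{-73960 + \left(-20 - 257\right)^{2}}{h + 449894} = \frac{-73960 + \left(-20 - 257\right)^{2}}{13000 + 449894} = \frac{-73960 + \left(-277\right)^{2}}{462894} = \left(-73960 + 76729\right) \frac{1}{462894} = 2769 \cdot \frac{1}{462894} = \frac{923}{154298}$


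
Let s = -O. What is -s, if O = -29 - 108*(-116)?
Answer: 12499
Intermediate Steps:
O = 12499 (O = -29 + 12528 = 12499)
s = -12499 (s = -1*12499 = -12499)
-s = -1*(-12499) = 12499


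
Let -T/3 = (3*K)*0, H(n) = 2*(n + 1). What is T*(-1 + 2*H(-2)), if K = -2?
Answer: 0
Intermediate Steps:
H(n) = 2 + 2*n (H(n) = 2*(1 + n) = 2 + 2*n)
T = 0 (T = -3*3*(-2)*0 = -(-18)*0 = -3*0 = 0)
T*(-1 + 2*H(-2)) = 0*(-1 + 2*(2 + 2*(-2))) = 0*(-1 + 2*(2 - 4)) = 0*(-1 + 2*(-2)) = 0*(-1 - 4) = 0*(-5) = 0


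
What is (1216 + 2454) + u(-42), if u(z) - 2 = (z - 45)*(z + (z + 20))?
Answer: 9240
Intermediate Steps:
u(z) = 2 + (-45 + z)*(20 + 2*z) (u(z) = 2 + (z - 45)*(z + (z + 20)) = 2 + (-45 + z)*(z + (20 + z)) = 2 + (-45 + z)*(20 + 2*z))
(1216 + 2454) + u(-42) = (1216 + 2454) + (-898 - 70*(-42) + 2*(-42)**2) = 3670 + (-898 + 2940 + 2*1764) = 3670 + (-898 + 2940 + 3528) = 3670 + 5570 = 9240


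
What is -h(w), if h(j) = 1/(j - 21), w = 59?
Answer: -1/38 ≈ -0.026316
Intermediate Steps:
h(j) = 1/(-21 + j)
-h(w) = -1/(-21 + 59) = -1/38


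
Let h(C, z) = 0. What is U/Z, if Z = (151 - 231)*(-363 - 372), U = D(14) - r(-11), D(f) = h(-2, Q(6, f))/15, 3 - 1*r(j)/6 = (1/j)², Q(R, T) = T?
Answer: -181/592900 ≈ -0.00030528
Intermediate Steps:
r(j) = 18 - 6/j²
D(f) = 0 (D(f) = 0/15 = 0*(1/15) = 0)
U = -2172/121 (U = 0 - (18 - 6/(-11)²) = 0 - (18 - 6*1/121) = 0 - (18 - 6/121) = 0 - 1*2172/121 = 0 - 2172/121 = -2172/121 ≈ -17.950)
Z = 58800 (Z = -80*(-735) = 58800)
U/Z = -2172/121/58800 = -2172/121*1/58800 = -181/592900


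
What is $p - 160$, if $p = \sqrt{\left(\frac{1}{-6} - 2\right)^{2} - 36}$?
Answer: $-160 + \frac{7 i \sqrt{23}}{6} \approx -160.0 + 5.5951 i$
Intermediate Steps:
$p = \frac{7 i \sqrt{23}}{6}$ ($p = \sqrt{\left(- \frac{1}{6} - 2\right)^{2} - 36} = \sqrt{\left(- \frac{13}{6}\right)^{2} - 36} = \sqrt{\frac{169}{36} - 36} = \sqrt{- \frac{1127}{36}} = \frac{7 i \sqrt{23}}{6} \approx 5.5951 i$)
$p - 160 = \frac{7 i \sqrt{23}}{6} - 160 = -160 + \frac{7 i \sqrt{23}}{6}$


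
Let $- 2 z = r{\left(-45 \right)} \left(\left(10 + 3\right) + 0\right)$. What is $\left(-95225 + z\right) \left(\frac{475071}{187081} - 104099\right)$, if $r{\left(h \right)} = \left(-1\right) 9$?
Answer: $\frac{1853317144306342}{187081} \approx 9.9065 \cdot 10^{9}$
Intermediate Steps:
$r{\left(h \right)} = -9$
$z = \frac{117}{2}$ ($z = - \frac{\left(-9\right) \left(\left(10 + 3\right) + 0\right)}{2} = - \frac{\left(-9\right) \left(13 + 0\right)}{2} = - \frac{\left(-9\right) 13}{2} = \left(- \frac{1}{2}\right) \left(-117\right) = \frac{117}{2} \approx 58.5$)
$\left(-95225 + z\right) \left(\frac{475071}{187081} - 104099\right) = \left(-95225 + \frac{117}{2}\right) \left(\frac{475071}{187081} - 104099\right) = - \frac{190333 \left(475071 \cdot \frac{1}{187081} - 104099\right)}{2} = - \frac{190333 \left(\frac{475071}{187081} - 104099\right)}{2} = \left(- \frac{190333}{2}\right) \left(- \frac{19474469948}{187081}\right) = \frac{1853317144306342}{187081}$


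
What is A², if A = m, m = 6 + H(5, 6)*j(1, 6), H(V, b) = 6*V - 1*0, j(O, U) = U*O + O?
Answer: 46656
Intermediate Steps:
j(O, U) = O + O*U (j(O, U) = O*U + O = O + O*U)
H(V, b) = 6*V (H(V, b) = 6*V + 0 = 6*V)
m = 216 (m = 6 + (6*5)*(1*(1 + 6)) = 6 + 30*(1*7) = 6 + 30*7 = 6 + 210 = 216)
A = 216
A² = 216² = 46656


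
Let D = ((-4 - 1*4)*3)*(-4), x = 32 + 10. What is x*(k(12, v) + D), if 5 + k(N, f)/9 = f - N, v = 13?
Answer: 2520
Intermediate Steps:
x = 42
D = 96 (D = ((-4 - 4)*3)*(-4) = -8*3*(-4) = -24*(-4) = 96)
k(N, f) = -45 - 9*N + 9*f (k(N, f) = -45 + 9*(f - N) = -45 + (-9*N + 9*f) = -45 - 9*N + 9*f)
x*(k(12, v) + D) = 42*((-45 - 9*12 + 9*13) + 96) = 42*((-45 - 108 + 117) + 96) = 42*(-36 + 96) = 42*60 = 2520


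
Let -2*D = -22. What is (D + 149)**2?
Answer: 25600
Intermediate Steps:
D = 11 (D = -1/2*(-22) = 11)
(D + 149)**2 = (11 + 149)**2 = 160**2 = 25600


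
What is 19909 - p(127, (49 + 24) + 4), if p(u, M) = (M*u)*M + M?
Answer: -733151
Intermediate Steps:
p(u, M) = M + u*M² (p(u, M) = u*M² + M = M + u*M²)
19909 - p(127, (49 + 24) + 4) = 19909 - ((49 + 24) + 4)*(1 + ((49 + 24) + 4)*127) = 19909 - (73 + 4)*(1 + (73 + 4)*127) = 19909 - 77*(1 + 77*127) = 19909 - 77*(1 + 9779) = 19909 - 77*9780 = 19909 - 1*753060 = 19909 - 753060 = -733151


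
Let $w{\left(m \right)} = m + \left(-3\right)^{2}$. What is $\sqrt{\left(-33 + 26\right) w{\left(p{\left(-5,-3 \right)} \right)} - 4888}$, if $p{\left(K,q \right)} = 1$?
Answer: $i \sqrt{4958} \approx 70.413 i$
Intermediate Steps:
$w{\left(m \right)} = 9 + m$ ($w{\left(m \right)} = m + 9 = 9 + m$)
$\sqrt{\left(-33 + 26\right) w{\left(p{\left(-5,-3 \right)} \right)} - 4888} = \sqrt{\left(-33 + 26\right) \left(9 + 1\right) - 4888} = \sqrt{\left(-7\right) 10 - 4888} = \sqrt{-70 - 4888} = \sqrt{-4958} = i \sqrt{4958}$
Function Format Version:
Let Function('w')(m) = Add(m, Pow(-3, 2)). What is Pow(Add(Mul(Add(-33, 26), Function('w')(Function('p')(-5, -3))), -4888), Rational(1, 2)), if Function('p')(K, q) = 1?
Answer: Mul(I, Pow(4958, Rational(1, 2))) ≈ Mul(70.413, I)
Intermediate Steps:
Function('w')(m) = Add(9, m) (Function('w')(m) = Add(m, 9) = Add(9, m))
Pow(Add(Mul(Add(-33, 26), Function('w')(Function('p')(-5, -3))), -4888), Rational(1, 2)) = Pow(Add(Mul(Add(-33, 26), Add(9, 1)), -4888), Rational(1, 2)) = Pow(Add(Mul(-7, 10), -4888), Rational(1, 2)) = Pow(Add(-70, -4888), Rational(1, 2)) = Pow(-4958, Rational(1, 2)) = Mul(I, Pow(4958, Rational(1, 2)))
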